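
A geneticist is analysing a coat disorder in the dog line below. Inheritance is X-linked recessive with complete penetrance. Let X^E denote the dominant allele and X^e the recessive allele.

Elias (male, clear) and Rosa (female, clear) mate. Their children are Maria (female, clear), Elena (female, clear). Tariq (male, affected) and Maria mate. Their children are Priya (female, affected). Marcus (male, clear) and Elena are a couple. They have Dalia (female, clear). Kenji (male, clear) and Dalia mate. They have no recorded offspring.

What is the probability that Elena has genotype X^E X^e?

Elias is clear, so Elias is X^E Y.
Rosa is clear so carries E and passed e to Maria (X^E X^e, whose E came from Elias), so Rosa is X^E X^e.
Their cross gives offspring ratios 1/2 X^E X^E : 1/2 X^E X^e. Conditioning on Elena being clear, P(X^E X^e) = 1/2 / 1 = 1/2 before taking Elena's own offspring into account.
Marcus is clear, so Marcus is X^E Y.
Elena's offspring (Dalia) would show their recorded status with the same probability whether Elena is X^E X^e or X^E X^E, so they carry no information and P(X^E X^e) = 1/2.

1/2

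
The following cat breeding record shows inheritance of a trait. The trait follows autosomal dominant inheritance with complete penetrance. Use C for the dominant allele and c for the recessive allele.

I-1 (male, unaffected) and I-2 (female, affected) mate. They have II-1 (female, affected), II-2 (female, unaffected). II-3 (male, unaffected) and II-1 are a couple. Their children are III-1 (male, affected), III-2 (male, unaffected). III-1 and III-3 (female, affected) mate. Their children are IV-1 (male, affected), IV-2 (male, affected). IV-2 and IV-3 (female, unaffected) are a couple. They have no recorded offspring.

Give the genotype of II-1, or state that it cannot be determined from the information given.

From phenotype alone, II-1 is CC or Cc.
II-1 is affected so carries C and received c from I-1 (cc), so II-1 is Cc.

Cc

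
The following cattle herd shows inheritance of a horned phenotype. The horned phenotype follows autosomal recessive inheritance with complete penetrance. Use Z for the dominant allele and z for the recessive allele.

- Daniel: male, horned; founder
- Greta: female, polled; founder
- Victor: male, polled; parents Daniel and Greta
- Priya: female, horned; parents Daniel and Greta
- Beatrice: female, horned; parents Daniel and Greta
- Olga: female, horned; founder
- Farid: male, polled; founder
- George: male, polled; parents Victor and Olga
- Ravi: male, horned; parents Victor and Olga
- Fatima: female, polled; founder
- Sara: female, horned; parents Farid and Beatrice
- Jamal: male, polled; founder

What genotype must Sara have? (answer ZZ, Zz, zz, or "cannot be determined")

zz

Sara is horned, so Sara is zz.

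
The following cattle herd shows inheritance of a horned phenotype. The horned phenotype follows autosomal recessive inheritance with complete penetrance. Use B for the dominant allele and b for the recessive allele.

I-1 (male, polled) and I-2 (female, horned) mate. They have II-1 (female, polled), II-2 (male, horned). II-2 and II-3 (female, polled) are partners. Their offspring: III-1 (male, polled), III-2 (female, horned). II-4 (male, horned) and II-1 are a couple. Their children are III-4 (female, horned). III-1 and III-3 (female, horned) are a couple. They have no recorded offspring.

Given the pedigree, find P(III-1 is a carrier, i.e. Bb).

III-1 is polled so carries B and received b from II-2 (bb), so III-1 is Bb, giving P(Bb) = 1.

1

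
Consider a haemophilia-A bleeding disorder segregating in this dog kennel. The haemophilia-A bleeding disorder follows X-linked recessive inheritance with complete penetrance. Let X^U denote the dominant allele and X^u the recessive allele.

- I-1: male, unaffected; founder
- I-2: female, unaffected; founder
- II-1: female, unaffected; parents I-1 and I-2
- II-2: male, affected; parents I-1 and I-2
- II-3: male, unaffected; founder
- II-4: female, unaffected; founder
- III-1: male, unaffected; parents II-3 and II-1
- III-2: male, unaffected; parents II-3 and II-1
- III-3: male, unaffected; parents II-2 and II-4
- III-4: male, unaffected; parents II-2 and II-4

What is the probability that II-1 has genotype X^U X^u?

I-1 is unaffected, so I-1 is X^U Y.
I-2 is unaffected so carries U and passed u to II-2 (X^u Y), so I-2 is X^U X^u.
Their cross gives offspring ratios 1/2 X^U X^U : 1/2 X^U X^u. Conditioning on II-1 being unaffected, P(X^U X^u) = 1/2 / 1 = 1/2 before taking II-1's own offspring into account.
II-3 is unaffected, so II-3 is X^U Y.
Now use II-1's offspring. Probability of each recorded status — unaffected son III-1: 1/2 if II-1 is X^U X^u, 1 if X^U X^U; unaffected son III-2: 1/2 if II-1 is X^U X^u, 1 if X^U X^U.
Bayes: P(X^U X^u) = 1/2·1/4 / (1/2·1/4 + 1/2·1) = 1/5.

1/5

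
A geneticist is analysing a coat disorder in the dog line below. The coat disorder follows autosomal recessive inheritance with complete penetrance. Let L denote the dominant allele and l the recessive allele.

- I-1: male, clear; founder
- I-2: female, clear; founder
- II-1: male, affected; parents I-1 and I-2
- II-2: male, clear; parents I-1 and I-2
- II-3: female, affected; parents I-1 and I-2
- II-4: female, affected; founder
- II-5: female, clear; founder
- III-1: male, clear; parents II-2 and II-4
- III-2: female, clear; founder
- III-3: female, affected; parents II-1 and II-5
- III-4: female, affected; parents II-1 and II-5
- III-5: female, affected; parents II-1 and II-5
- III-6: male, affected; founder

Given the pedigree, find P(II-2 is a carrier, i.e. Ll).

I-1 is clear so carries L and passed l to II-1 (ll), so I-1 is Ll.
I-2 is clear so carries L and passed l to II-1 (ll), so I-2 is Ll.
Their cross gives offspring ratios 1/4 LL : 1/2 Ll : 1/4 ll. Conditioning on II-2 being clear, P(Ll) = 1/2 / 3/4 = 2/3 before taking II-2's own offspring into account.
II-4 is affected, so II-4 is ll.
Now use II-2's offspring. Probability of each recorded status — clear son III-1: 1/2 if II-2 is Ll, 1 if LL.
Bayes: P(Ll) = 2/3·1/2 / (2/3·1/2 + 1/3·1) = 1/2.

1/2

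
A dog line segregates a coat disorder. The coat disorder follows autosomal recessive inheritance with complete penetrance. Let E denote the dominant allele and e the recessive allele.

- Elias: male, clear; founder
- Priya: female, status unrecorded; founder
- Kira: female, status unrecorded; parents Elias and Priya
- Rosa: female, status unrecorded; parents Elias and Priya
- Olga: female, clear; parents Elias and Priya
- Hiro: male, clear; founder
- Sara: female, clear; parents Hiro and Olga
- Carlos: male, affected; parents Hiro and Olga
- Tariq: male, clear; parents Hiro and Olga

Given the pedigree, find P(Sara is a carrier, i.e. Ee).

Hiro is clear so carries E and passed e to Carlos (ee), so Hiro is Ee.
Olga is clear so carries E and passed e to Carlos (ee), so Olga is Ee.
Their cross gives offspring ratios 1/4 EE : 1/2 Ee : 1/4 ee. Conditioning on Sara being clear, P(Ee) = 1/2 / 3/4 = 2/3.

2/3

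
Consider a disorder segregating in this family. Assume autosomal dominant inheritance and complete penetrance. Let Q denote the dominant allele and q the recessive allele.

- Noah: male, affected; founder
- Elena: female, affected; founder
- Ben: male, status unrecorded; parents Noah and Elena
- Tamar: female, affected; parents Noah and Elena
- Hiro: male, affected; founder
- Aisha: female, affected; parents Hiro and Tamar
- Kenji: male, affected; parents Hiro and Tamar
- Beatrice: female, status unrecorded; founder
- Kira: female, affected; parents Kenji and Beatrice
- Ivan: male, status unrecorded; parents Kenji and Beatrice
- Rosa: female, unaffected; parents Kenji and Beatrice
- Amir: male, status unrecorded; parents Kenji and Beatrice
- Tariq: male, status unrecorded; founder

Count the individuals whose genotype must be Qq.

Obligate heterozygotes: Kenji is affected so carries Q and passed q to Rosa (qq), so Kenji is Qq.
Every other individual is either homozygous by phenotype or has at least one consistent homozygous assignment, so the count is 1.

1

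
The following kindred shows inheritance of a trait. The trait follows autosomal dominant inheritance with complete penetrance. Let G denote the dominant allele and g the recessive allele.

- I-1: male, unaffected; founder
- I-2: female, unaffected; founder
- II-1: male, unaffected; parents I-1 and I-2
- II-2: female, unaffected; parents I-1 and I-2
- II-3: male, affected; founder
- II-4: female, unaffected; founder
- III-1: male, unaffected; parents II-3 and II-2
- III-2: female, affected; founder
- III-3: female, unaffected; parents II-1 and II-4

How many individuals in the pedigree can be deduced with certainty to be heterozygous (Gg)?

1

Obligate heterozygotes: II-3 is affected so carries G and passed g to III-1 (gg), so II-3 is Gg.
Every other individual is either homozygous by phenotype or has at least one consistent homozygous assignment, so the count is 1.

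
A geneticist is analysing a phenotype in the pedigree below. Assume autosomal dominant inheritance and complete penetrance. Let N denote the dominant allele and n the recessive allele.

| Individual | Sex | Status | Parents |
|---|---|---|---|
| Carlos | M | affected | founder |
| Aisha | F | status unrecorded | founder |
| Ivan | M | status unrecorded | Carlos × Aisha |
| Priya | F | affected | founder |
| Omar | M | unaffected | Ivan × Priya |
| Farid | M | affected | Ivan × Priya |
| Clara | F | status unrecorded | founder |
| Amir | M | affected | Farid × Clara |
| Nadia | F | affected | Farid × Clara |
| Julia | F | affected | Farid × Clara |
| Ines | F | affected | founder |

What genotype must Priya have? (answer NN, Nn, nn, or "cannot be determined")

Nn

From phenotype alone, Priya is NN or Nn.
Priya is affected so carries N and passed n to Omar (nn), so Priya is Nn.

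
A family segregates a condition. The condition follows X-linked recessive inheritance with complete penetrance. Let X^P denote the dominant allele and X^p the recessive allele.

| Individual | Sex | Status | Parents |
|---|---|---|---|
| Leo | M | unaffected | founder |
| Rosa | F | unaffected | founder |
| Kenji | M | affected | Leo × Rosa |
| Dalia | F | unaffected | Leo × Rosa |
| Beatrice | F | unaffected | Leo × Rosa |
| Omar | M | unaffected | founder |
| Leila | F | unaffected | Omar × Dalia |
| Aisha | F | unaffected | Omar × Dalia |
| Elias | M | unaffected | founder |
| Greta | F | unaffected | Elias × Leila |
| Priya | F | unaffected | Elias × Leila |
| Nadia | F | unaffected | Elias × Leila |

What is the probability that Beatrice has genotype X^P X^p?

Leo is unaffected, so Leo is X^P Y.
Rosa is unaffected so carries P and passed p to Kenji (X^p Y), so Rosa is X^P X^p.
Their cross gives offspring ratios 1/2 X^P X^P : 1/2 X^P X^p. Conditioning on Beatrice being unaffected, P(X^P X^p) = 1/2 / 1 = 1/2.

1/2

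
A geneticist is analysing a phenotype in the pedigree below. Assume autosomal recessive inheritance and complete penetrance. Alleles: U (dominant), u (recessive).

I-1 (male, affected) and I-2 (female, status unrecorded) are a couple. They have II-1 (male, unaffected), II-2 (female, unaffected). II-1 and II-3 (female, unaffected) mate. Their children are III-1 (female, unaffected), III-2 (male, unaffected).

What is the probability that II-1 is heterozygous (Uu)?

1

II-1 is unaffected so carries U and received u from I-1 (uu), so II-1 is Uu, giving P(Uu) = 1.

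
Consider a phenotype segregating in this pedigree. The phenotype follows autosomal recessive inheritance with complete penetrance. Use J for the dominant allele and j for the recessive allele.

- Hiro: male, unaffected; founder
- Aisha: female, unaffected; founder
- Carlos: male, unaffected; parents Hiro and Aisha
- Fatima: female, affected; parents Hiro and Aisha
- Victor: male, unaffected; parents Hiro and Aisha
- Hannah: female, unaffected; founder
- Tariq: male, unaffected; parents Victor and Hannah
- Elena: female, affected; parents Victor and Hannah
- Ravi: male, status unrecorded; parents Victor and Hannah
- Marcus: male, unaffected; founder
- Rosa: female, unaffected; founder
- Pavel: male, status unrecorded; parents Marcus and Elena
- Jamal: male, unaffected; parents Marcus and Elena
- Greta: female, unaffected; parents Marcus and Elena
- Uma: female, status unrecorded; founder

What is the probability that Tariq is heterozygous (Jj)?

Victor is unaffected so carries J and passed j to Elena (jj), so Victor is Jj.
Hannah is unaffected so carries J and passed j to Elena (jj), so Hannah is Jj.
Their cross gives offspring ratios 1/4 JJ : 1/2 Jj : 1/4 jj. Conditioning on Tariq being unaffected, P(Jj) = 1/2 / 3/4 = 2/3.

2/3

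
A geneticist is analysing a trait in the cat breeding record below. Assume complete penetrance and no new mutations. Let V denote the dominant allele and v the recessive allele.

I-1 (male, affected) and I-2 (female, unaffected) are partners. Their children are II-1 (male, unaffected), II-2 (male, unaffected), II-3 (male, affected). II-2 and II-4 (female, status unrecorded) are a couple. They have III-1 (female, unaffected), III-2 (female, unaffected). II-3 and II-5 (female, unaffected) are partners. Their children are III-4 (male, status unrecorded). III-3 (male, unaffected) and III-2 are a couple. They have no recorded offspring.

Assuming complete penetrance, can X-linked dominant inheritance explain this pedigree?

No

Under X-linked dominant, II-3 (affected, male) cannot arise from I-1 (affected) × I-2 (unaffected).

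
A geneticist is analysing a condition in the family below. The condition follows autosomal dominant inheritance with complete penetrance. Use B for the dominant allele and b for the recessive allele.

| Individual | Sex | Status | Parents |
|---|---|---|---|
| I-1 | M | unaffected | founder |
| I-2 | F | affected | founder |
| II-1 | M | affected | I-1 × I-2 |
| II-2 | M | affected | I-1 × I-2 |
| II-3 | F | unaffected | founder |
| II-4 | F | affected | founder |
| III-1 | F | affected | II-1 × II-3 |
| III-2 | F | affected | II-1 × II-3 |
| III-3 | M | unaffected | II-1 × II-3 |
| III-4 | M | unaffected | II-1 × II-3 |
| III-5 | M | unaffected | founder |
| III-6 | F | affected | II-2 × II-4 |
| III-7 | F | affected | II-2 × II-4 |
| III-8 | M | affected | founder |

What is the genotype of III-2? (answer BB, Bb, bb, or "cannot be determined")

From phenotype alone, III-2 is BB or Bb.
III-2 is affected so carries B and received b from II-3 (bb), so III-2 is Bb.

Bb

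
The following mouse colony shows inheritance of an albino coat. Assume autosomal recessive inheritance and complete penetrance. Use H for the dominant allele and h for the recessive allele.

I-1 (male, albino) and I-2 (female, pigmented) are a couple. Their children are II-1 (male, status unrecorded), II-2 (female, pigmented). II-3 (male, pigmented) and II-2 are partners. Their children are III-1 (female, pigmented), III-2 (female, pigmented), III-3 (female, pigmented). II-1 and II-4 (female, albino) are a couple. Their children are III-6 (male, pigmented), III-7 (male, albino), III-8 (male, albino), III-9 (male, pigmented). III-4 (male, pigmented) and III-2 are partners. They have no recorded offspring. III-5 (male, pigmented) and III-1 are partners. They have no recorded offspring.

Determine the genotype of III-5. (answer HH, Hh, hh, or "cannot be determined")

cannot be determined

III-5's phenotype allows HH or Hh, and no parent or child forces a single allele at both positions; consistent genotype assignments exist with III-5 as HH or Hh.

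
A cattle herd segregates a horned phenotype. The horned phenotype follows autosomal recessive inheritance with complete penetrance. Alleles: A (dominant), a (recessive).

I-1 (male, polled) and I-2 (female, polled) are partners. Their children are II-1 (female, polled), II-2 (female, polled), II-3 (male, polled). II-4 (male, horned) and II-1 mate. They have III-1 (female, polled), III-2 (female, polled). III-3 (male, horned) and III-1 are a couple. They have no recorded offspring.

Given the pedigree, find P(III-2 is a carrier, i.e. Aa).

1

III-2 is polled so carries A and received a from II-4 (aa), so III-2 is Aa, giving P(Aa) = 1.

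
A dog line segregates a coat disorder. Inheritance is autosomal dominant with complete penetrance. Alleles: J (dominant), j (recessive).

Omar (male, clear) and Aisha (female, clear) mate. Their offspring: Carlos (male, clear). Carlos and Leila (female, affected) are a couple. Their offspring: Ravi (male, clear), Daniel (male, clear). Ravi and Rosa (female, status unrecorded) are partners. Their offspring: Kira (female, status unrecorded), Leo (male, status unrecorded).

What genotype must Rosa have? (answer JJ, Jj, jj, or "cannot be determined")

Rosa's phenotype is unrecorded, and no parent or child forces a single allele at both positions; consistent genotype assignments exist with Rosa as JJ or Jj or jj.

cannot be determined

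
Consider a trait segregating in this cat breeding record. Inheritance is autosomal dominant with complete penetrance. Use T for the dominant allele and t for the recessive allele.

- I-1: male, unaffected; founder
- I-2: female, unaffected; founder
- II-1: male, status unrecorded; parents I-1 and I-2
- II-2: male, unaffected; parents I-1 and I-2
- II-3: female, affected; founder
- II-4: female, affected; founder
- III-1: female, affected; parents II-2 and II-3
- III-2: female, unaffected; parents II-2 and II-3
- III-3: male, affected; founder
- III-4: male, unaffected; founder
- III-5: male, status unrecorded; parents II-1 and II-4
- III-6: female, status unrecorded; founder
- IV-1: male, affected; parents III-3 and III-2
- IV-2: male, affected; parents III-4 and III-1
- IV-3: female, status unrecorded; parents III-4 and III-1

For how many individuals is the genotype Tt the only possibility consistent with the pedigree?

Obligate heterozygotes: II-3 is affected so carries T and passed t to III-2 (tt), so II-3 is Tt; III-1 is affected so carries T and received t from II-2 (tt), so III-1 is Tt; IV-1 is affected so carries T and received t from III-2 (tt), so IV-1 is Tt; IV-2 is affected so carries T and received t from III-4 (tt), so IV-2 is Tt.
Every other individual is either homozygous by phenotype or has at least one consistent homozygous assignment, so the count is 4.

4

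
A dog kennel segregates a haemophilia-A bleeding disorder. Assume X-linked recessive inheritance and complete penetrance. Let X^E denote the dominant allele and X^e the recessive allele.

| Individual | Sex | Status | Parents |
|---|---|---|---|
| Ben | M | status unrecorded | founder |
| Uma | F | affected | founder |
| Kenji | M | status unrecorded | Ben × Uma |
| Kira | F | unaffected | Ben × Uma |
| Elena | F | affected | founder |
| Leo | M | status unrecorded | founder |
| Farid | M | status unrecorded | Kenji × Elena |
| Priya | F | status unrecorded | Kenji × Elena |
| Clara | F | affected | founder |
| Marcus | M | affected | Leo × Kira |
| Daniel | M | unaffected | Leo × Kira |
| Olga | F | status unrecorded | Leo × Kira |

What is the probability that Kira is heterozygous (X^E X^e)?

Kira is unaffected so carries E and received e from Uma (X^e X^e), so Kira is X^E X^e, giving P(X^E X^e) = 1.

1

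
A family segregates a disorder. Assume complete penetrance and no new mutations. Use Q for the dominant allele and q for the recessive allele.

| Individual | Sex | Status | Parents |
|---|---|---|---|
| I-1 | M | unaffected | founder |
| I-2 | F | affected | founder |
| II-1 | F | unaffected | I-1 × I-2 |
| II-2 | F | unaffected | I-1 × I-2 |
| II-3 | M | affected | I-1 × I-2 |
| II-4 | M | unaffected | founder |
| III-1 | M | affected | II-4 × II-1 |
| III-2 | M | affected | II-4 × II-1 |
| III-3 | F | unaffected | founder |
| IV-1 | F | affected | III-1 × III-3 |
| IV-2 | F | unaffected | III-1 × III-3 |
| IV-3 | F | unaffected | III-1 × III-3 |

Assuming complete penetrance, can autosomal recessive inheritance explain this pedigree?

Yes

A consistent assignment under autosomal recessive exists: I-1 Qq, I-2 qq, II-1 Qq, II-2 Qq, II-3 qq, II-4 Qq, III-1 qq, III-2 qq, III-3 Qq, IV-1 qq, IV-2 Qq, IV-3 Qq.
In this assignment every recorded phenotype matches its genotype and every non-founder's genotype is obtainable from its parents' genotypes, so the pedigree is consistent.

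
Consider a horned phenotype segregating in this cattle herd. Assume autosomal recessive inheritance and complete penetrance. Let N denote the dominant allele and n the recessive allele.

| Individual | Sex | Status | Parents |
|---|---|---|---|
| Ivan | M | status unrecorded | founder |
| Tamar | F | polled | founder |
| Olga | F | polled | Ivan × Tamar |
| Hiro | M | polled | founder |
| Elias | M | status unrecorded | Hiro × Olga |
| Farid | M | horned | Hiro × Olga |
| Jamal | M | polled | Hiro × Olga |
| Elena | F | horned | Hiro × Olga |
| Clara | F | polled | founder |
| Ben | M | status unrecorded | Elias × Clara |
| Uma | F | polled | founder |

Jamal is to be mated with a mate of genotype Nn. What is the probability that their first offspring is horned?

1/6

Hiro is polled so carries N and passed n to Farid (nn), so Hiro is Nn.
Olga is polled so carries N and passed n to Farid (nn), so Olga is Nn.
Jamal is a polled offspring of Hiro (Nn) × Olga (Nn), whose cross gives 1/4 NN : 1/2 Nn : 1/4 nn; conditioning on being polled, Jamal is NN with probability 1/3, Nn with probability 2/3.
Summing over parental genotype combinations, P(offspring is horned) = 2/3·1/4 = 1/6.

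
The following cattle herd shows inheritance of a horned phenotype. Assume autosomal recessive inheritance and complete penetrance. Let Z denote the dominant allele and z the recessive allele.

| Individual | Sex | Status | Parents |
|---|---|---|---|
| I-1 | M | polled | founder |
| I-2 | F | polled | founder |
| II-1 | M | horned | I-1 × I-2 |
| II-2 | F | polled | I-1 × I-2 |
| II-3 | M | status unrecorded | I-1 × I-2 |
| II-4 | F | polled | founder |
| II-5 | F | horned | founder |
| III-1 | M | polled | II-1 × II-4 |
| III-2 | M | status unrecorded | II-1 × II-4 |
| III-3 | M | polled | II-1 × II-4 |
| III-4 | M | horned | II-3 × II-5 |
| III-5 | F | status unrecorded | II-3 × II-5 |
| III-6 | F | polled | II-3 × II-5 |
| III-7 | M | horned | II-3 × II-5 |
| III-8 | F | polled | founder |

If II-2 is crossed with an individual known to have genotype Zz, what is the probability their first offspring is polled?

I-1 is polled so carries Z and passed z to II-1 (zz), so I-1 is Zz.
I-2 is polled so carries Z and passed z to II-1 (zz), so I-2 is Zz.
II-2 is a polled offspring of I-1 (Zz) × I-2 (Zz), whose cross gives 1/4 ZZ : 1/2 Zz : 1/4 zz; conditioning on being polled, II-2 is ZZ with probability 1/3, Zz with probability 2/3.
Summing over parental genotype combinations, P(offspring is polled) = 1/3·1 + 2/3·3/4 = 5/6.

5/6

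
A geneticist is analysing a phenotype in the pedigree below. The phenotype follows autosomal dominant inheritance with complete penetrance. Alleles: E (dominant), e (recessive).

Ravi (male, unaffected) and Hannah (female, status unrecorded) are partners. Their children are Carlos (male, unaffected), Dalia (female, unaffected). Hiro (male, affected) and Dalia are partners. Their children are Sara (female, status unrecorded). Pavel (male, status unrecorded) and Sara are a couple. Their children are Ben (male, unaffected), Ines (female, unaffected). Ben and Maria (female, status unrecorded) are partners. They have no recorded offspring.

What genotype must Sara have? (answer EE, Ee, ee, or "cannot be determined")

cannot be determined

Sara's phenotype is unrecorded, and no parent or child forces a single allele at both positions; consistent genotype assignments exist with Sara as Ee or ee.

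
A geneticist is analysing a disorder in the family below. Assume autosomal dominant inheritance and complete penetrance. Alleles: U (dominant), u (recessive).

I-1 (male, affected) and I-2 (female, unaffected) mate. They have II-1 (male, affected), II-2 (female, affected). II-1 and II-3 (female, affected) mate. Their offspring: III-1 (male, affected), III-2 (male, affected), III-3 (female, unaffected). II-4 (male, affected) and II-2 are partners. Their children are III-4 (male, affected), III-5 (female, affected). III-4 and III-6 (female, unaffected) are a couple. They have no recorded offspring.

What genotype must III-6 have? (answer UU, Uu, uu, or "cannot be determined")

uu

III-6 is unaffected, so III-6 is uu.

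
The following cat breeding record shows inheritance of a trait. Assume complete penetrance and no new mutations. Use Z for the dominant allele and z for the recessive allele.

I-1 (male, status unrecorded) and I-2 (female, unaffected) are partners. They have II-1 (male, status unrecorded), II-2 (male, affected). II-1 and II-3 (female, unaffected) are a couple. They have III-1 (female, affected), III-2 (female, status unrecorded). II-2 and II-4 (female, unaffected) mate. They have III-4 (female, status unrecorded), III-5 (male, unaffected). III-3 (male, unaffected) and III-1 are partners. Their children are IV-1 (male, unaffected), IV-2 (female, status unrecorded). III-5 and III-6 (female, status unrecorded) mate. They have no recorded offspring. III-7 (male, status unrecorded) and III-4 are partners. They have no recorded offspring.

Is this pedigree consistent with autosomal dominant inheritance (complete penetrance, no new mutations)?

Yes

A consistent assignment under autosomal dominant exists: I-1 ZZ, I-2 zz, II-1 Zz, II-2 Zz, II-3 zz, II-4 zz, III-1 Zz, III-2 Zz, III-3 zz, III-4 Zz, III-5 zz, III-6 ZZ, III-7 ZZ, IV-1 zz, IV-2 Zz.
In this assignment every recorded phenotype matches its genotype and every non-founder's genotype is obtainable from its parents' genotypes, so the pedigree is consistent.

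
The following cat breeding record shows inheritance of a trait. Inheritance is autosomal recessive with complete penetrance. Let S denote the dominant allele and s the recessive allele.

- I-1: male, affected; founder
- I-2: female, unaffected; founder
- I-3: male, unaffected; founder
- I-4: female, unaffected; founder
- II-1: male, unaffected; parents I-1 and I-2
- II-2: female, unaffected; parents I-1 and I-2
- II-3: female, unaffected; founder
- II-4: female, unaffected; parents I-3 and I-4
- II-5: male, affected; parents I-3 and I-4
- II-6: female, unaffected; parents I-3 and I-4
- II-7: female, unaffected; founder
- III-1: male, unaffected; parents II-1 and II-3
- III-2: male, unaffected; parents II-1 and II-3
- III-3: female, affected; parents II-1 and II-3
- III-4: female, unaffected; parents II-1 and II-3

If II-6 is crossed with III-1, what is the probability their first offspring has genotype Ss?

I-3 is unaffected so carries S and passed s to II-5 (ss), so I-3 is Ss.
I-4 is unaffected so carries S and passed s to II-5 (ss), so I-4 is Ss.
II-6 is an unaffected offspring of I-3 (Ss) × I-4 (Ss), whose cross gives 1/4 SS : 1/2 Ss : 1/4 ss; conditioning on being unaffected, II-6 is SS with probability 1/3, Ss with probability 2/3.
II-1 is unaffected so carries S and received s from I-1 (ss), so II-1 is Ss.
II-3 is unaffected so carries S and passed s to III-3 (ss), so II-3 is Ss.
III-1 is an unaffected offspring of II-1 (Ss) × II-3 (Ss), whose cross gives 1/4 SS : 1/2 Ss : 1/4 ss; conditioning on being unaffected, III-1 is SS with probability 1/3, Ss with probability 2/3.
Summing over parental genotype combinations, P(offspring has genotype Ss) = 2/9·1/2 + 2/9·1/2 + 4/9·1/2 = 4/9.

4/9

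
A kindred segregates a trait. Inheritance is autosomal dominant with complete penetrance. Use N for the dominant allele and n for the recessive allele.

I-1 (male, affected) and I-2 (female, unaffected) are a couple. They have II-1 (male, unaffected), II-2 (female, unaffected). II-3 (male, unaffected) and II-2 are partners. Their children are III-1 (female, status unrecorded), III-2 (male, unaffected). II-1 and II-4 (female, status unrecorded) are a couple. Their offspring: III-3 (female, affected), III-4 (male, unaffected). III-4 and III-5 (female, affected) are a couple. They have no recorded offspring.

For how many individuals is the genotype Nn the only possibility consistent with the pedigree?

3

Obligate heterozygotes: I-1 is affected so carries N and passed n to II-1 (nn), so I-1 is Nn; II-4 passed N to III-3 (Nn, whose n came from II-1) and passed n to III-4 (nn), so II-4 is Nn; III-3 is affected so carries N and received n from II-1 (nn), so III-3 is Nn.
Every other individual is either homozygous by phenotype or has at least one consistent homozygous assignment, so the count is 3.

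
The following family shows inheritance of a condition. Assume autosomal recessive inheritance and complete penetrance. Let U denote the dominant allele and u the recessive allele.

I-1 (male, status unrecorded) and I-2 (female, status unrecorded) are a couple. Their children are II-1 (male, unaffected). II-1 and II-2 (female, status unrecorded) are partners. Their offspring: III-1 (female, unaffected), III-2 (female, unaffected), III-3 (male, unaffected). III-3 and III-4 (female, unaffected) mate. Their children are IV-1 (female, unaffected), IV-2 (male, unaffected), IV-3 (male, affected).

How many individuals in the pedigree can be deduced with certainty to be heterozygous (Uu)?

Obligate heterozygotes: III-3 is unaffected so carries U and passed u to IV-3 (uu), so III-3 is Uu; III-4 is unaffected so carries U and passed u to IV-3 (uu), so III-4 is Uu.
Every other individual is either homozygous by phenotype or has at least one consistent homozygous assignment, so the count is 2.

2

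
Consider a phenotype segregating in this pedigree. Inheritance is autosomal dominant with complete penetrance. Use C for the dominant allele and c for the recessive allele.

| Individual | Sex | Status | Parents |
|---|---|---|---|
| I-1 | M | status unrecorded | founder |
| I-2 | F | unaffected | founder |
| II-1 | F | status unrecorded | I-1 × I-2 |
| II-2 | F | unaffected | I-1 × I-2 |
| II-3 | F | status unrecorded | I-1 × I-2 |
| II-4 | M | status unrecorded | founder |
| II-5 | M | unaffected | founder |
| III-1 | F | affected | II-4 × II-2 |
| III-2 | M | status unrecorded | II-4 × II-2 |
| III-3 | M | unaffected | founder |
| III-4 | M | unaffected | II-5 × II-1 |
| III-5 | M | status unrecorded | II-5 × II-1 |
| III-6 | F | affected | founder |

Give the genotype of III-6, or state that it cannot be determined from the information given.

III-6's phenotype allows CC or Cc, and no parent or child forces a single allele at both positions; consistent genotype assignments exist with III-6 as CC or Cc.

cannot be determined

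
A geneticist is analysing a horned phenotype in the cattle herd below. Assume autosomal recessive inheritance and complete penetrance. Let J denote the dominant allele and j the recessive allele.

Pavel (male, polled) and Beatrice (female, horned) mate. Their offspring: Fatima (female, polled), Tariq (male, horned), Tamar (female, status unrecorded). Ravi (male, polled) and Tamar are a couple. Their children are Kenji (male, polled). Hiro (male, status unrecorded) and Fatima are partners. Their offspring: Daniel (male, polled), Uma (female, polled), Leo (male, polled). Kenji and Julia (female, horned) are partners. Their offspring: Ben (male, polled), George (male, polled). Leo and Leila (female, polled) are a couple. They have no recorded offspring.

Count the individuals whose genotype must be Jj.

Obligate heterozygotes: Pavel is polled so carries J and passed j to Tariq (jj), so Pavel is Jj; Fatima is polled so carries J and received j from Beatrice (jj), so Fatima is Jj; Ben is polled so carries J and received j from Julia (jj), so Ben is Jj; George is polled so carries J and received j from Julia (jj), so George is Jj.
Every other individual is either homozygous by phenotype or has at least one consistent homozygous assignment, so the count is 4.

4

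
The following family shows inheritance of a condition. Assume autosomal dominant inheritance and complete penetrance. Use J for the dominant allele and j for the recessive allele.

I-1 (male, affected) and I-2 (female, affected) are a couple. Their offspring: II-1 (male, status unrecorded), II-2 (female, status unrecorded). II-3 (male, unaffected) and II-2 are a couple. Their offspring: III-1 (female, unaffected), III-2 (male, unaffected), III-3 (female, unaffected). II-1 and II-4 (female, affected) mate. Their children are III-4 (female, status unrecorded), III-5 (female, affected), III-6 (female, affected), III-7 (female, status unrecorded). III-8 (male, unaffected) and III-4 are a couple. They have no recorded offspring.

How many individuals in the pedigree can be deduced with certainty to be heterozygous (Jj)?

0

No individual's genotype is forced to Jj by the pedigree, so the count is 0.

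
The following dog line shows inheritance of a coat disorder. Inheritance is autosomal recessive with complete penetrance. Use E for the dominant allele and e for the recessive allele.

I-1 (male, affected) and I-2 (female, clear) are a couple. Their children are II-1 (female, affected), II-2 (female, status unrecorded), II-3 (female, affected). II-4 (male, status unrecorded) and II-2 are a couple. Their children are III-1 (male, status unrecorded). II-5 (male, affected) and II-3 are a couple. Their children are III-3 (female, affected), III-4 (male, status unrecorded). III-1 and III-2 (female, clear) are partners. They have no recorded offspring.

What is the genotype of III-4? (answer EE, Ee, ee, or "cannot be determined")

ee

From phenotype alone, III-4 is EE or Ee or ee.
III-4 received e from II-5 (ee) and received e from II-3 (ee), so III-4 is ee.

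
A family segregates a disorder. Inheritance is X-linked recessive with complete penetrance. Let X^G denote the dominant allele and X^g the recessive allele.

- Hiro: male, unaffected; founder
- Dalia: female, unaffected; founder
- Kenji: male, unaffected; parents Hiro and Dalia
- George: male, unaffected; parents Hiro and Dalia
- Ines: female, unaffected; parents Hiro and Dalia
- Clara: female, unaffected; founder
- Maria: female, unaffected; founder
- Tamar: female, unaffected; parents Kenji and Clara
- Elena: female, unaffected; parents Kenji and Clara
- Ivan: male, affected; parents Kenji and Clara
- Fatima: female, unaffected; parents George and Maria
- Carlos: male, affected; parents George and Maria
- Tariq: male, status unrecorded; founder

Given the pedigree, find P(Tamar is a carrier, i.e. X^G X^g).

Kenji is unaffected, so Kenji is X^G Y.
Clara is unaffected so carries G and passed g to Ivan (X^g Y), so Clara is X^G X^g.
Their cross gives offspring ratios 1/2 X^G X^G : 1/2 X^G X^g. Conditioning on Tamar being unaffected, P(X^G X^g) = 1/2 / 1 = 1/2.

1/2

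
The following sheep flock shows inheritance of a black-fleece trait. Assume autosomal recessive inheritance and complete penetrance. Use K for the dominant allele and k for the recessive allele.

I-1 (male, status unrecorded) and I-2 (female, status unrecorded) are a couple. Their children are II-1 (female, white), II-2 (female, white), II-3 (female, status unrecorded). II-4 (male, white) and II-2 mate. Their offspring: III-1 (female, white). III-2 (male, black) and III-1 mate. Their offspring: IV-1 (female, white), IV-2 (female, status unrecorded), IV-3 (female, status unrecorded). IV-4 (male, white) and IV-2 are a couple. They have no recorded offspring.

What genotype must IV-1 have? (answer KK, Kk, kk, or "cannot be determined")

Kk

From phenotype alone, IV-1 is KK or Kk.
IV-1 is white so carries K and received k from III-2 (kk), so IV-1 is Kk.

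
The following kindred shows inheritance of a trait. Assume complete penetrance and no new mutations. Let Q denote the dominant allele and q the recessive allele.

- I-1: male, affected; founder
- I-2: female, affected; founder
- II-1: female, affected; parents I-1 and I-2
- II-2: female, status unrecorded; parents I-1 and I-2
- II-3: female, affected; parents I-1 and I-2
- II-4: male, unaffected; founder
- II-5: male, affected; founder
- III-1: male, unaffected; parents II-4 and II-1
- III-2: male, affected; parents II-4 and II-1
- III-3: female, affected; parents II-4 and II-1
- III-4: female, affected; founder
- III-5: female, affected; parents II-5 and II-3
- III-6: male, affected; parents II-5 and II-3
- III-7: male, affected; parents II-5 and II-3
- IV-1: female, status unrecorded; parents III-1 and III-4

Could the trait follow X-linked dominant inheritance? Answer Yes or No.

Yes

A consistent assignment under X-linked dominant exists: I-1 X^Q Y, I-2 X^Q X^q, II-1 X^Q X^q, II-2 X^Q X^Q, II-3 X^Q X^Q, II-4 X^q Y, II-5 X^Q Y, III-1 X^q Y, III-2 X^Q Y, III-3 X^Q X^q, III-4 X^Q X^Q, III-5 X^Q X^Q, III-6 X^Q Y, III-7 X^Q Y, IV-1 X^Q X^q.
In this assignment every recorded phenotype matches its genotype and every non-founder's genotype is obtainable from its parents' genotypes, so the pedigree is consistent.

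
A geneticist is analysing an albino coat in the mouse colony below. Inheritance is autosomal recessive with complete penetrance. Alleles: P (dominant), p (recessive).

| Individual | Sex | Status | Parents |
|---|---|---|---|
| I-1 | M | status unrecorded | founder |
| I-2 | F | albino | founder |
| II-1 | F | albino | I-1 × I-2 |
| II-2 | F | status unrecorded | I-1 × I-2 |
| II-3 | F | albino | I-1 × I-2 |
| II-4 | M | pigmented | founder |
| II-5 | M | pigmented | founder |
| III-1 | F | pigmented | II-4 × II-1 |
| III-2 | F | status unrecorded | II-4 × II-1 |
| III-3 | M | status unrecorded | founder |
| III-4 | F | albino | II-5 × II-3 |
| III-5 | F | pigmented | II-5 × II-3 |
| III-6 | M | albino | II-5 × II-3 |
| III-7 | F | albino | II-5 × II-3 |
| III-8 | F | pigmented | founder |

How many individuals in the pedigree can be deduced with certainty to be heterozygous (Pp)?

Obligate heterozygotes: II-5 is pigmented so carries P and passed p to III-4 (pp), so II-5 is Pp; III-1 is pigmented so carries P and received p from II-1 (pp), so III-1 is Pp; III-5 is pigmented so carries P and received p from II-3 (pp), so III-5 is Pp.
Every other individual is either homozygous by phenotype or has at least one consistent homozygous assignment, so the count is 3.

3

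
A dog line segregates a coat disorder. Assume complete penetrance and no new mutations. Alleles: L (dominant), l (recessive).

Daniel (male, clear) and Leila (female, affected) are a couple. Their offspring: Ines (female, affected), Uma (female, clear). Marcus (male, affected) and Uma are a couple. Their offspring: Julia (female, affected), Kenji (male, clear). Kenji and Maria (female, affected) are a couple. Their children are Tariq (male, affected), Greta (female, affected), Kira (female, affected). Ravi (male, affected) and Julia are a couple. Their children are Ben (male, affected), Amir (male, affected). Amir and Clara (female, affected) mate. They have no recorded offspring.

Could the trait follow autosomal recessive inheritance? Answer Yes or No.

Yes

A consistent assignment under autosomal recessive exists: Daniel Ll, Leila ll, Ines ll, Uma Ll, Marcus ll, Julia ll, Kenji Ll, Maria ll, Ravi ll, Tariq ll, Greta ll, Kira ll, Ben ll, Amir ll, Clara ll.
In this assignment every recorded phenotype matches its genotype and every non-founder's genotype is obtainable from its parents' genotypes, so the pedigree is consistent.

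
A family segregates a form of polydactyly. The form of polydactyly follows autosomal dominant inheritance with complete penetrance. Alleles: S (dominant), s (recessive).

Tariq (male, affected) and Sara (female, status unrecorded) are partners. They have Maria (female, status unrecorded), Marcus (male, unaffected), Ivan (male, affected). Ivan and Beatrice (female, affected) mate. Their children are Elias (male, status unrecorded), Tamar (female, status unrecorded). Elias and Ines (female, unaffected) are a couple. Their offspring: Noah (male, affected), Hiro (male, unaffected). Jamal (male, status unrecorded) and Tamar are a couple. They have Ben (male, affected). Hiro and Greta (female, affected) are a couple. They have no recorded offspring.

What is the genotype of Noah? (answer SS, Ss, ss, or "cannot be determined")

From phenotype alone, Noah is SS or Ss.
Noah is affected so carries S and received s from Ines (ss), so Noah is Ss.

Ss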